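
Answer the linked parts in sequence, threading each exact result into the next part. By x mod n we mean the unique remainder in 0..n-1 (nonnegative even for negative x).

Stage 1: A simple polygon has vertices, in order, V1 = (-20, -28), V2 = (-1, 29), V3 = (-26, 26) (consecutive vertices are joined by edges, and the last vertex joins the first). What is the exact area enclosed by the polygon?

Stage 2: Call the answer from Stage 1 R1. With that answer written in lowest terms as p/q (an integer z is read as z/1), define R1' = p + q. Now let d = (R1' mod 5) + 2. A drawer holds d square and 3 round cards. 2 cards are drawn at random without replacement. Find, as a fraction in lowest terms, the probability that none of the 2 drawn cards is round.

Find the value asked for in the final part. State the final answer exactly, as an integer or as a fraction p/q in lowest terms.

Stage 1: cross terms: (-20*29 - -1*-28)=-608, (-1*26 - -26*29)=728, (-26*-28 - -20*26)=1248; twice the area = |1368| = 1368; area = 684; answer 684
Stage 2: R1 = 684; threaded value p + q = 685; d = 2; total draws C(5,2) = 10; favorable C(2,2) = 1; P = 1/10; answer 1/10

1/10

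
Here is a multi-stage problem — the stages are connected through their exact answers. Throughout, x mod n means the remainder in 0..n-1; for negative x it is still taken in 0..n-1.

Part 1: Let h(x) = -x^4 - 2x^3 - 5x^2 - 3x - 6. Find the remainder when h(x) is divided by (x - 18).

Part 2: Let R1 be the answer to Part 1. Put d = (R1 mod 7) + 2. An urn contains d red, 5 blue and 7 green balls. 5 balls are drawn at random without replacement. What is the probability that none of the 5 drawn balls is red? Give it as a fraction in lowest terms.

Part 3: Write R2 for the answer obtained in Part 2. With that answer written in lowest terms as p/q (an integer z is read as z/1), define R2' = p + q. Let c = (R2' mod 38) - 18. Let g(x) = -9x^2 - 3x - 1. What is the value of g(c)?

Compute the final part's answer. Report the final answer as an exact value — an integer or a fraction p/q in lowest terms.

Part 1: remainder = value at the root: -1*(18)^4 - 2*(18)^3 - 5*(18)^2 - 3*(18)^1 - 6 = (-104976) + (-11664) + (-1620) + (-54) + (-6) = -118320; answer -118320
Part 2: R1 = -118320; d = 3; total draws C(15,5) = 3003; favorable C(12,5) = 792; P = 24/91; answer 24/91
Part 3: R2 = 24/91; threaded value p + q = 115; c = -17; -9*(-17)^2 - 3*(-17)^1 - 1 = (-2601) + (51) + (-1) = -2551; answer -2551

-2551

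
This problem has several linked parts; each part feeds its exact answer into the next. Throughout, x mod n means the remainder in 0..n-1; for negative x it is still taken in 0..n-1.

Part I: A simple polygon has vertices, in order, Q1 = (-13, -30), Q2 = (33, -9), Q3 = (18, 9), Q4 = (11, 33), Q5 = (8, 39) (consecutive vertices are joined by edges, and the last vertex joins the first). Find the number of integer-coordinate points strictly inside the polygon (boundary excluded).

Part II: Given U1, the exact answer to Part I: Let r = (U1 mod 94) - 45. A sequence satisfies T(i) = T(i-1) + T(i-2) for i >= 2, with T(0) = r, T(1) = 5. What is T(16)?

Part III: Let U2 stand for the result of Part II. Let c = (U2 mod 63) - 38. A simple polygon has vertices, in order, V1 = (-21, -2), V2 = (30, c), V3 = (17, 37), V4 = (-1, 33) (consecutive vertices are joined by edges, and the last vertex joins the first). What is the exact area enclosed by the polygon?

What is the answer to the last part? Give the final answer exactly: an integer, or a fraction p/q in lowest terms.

3261/2

Part I: cross terms: (-13*-9 - 33*-30)=1107, (33*9 - 18*-9)=459, (18*33 - 11*9)=495, (11*39 - 8*33)=165, (8*-30 - -13*39)=267; twice the area = |2493| = 2493; area = 2493/2; boundary points = 1 + 3 + 1 + 3 + 3 = 11; strictly interior points = area - boundary/2 + 1 = 1242; answer 1242
Part II: U1 = 1242; r = -25; T(2) = 1*(5) + 1*(-25) = -20; iterating: T(2)=-20, T(3)=-15, T(4)=-35, T(5)=-50, T(6)=-85, T(7)=-135, T(8)=-220, T(9)=-355, T(10)=-575, T(11)=-930, T(12)=-1505, T(13)=-2435, T(14)=-3940, T(15)=-6375, T(16)=-10315; answer -10315
Part III: U2 = -10315; c = -21; cross terms: (-21*-21 - 30*-2)=501, (30*37 - 17*-21)=1467, (17*33 - -1*37)=598, (-1*-2 - -21*33)=695; twice the area = |3261| = 3261; area = 3261/2; answer 3261/2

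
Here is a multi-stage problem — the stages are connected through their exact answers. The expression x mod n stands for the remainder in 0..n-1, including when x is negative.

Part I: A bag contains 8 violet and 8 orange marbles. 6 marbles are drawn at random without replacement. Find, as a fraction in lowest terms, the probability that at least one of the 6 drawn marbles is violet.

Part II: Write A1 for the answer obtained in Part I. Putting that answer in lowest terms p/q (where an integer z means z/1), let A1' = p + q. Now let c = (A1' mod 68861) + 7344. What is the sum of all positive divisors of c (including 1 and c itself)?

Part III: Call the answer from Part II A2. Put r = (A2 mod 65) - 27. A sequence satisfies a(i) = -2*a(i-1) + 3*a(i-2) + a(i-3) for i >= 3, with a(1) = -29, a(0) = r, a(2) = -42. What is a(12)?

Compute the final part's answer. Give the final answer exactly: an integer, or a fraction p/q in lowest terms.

Part I: total draws C(16,6) = 8008; complement C(8,6) = 28; favorable 8008 - 28 = 7980; P = 285/286; answer 285/286
Part II: A1 = 285/286; threaded value p + q = 571; c = 7915; 7915 = 5 * 1583; sigma = (1 + 5) * (1 + 1583) = 6 * 1584 = 9504; answer 9504
Part III: A2 = 9504; r = -13; a(3) = -2*(-42) + 3*(-29) + 1*(-13) = -16; iterating: a(3)=-16, a(4)=-123, a(5)=156, a(6)=-697, a(7)=1739, a(8)=-5413, a(9)=15346, a(10)=-45192, a(11)=131009, a(12)=-382248; answer -382248

-382248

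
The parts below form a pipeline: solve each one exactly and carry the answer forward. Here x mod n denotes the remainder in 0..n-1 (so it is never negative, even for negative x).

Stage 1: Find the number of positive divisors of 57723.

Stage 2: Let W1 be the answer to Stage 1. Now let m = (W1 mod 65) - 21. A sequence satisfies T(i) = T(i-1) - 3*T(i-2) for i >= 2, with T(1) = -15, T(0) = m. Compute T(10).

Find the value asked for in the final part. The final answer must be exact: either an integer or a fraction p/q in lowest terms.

Stage 1: 57723 = 3 * 71 * 271; number of divisors = (1+1) * (1+1) * (1+1) = 8; answer 8
Stage 2: W1 = 8; m = -13; T(2) = 1*(-15) - 3*(-13) = 24; iterating: T(2)=24, T(3)=69, T(4)=-3, T(5)=-210, T(6)=-201, T(7)=429, T(8)=1032, T(9)=-255, T(10)=-3351; answer -3351

-3351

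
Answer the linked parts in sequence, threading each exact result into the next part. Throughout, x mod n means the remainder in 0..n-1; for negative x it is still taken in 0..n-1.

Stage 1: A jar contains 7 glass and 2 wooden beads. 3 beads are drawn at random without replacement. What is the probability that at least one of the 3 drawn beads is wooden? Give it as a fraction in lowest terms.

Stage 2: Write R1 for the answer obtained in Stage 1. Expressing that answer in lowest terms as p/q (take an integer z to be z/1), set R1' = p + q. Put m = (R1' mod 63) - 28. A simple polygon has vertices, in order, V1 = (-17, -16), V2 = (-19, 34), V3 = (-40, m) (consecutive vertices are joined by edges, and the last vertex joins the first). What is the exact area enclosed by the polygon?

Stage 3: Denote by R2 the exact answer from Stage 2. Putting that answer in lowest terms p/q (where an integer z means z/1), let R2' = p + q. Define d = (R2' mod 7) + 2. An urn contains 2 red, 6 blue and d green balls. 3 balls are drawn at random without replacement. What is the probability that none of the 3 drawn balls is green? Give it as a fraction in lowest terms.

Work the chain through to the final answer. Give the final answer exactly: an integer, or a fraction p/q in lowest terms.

14/55

Stage 1: total draws C(9,3) = 84; complement C(7,3) = 35; favorable 84 - 35 = 49; P = 7/12; answer 7/12
Stage 2: R1 = 7/12; threaded value p + q = 19; m = -9; cross terms: (-17*34 - -19*-16)=-882, (-19*-9 - -40*34)=1531, (-40*-16 - -17*-9)=487; twice the area = |1136| = 1136; area = 568; answer 568
Stage 3: R2 = 568; threaded value p + q = 569; d = 4; total draws C(12,3) = 220; favorable C(8,3) = 56; P = 14/55; answer 14/55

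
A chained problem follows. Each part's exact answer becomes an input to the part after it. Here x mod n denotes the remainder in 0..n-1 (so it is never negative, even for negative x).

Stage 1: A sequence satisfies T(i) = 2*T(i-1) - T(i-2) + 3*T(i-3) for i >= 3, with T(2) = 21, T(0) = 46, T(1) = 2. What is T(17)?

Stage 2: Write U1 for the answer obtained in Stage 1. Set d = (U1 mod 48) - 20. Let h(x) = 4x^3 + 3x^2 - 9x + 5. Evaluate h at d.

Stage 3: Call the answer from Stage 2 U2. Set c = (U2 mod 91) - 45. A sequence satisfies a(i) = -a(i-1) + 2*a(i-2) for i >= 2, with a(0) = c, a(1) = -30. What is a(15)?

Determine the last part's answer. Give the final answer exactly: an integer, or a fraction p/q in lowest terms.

131034

Stage 1: T(3) = 2*(21) - 1*(2) + 3*(46) = 178; iterating: T(3)=178, T(4)=341, T(5)=567, T(6)=1327, T(7)=3110, T(8)=6594, T(9)=14059, T(10)=30854, T(11)=67431, T(12)=146185, T(13)=317501, T(14)=691110, T(15)=1503274, T(16)=3267941, T(17)=7105938; answer 7105938
Stage 2: U1 = 7105938; d = -2; 4*(-2)^3 + 3*(-2)^2 - 9*(-2)^1 + 5 = (-32) + (12) + (18) + (5) = 3; answer 3
Stage 3: U2 = 3; c = -42; a(2) = -1*(-30) + 2*(-42) = -54; iterating: a(2)=-54, a(3)=-6, a(4)=-102, a(5)=90, a(6)=-294, a(7)=474, a(8)=-1062, a(9)=2010, a(10)=-4134, a(11)=8154, a(12)=-16422, a(13)=32730, a(14)=-65574, a(15)=131034; answer 131034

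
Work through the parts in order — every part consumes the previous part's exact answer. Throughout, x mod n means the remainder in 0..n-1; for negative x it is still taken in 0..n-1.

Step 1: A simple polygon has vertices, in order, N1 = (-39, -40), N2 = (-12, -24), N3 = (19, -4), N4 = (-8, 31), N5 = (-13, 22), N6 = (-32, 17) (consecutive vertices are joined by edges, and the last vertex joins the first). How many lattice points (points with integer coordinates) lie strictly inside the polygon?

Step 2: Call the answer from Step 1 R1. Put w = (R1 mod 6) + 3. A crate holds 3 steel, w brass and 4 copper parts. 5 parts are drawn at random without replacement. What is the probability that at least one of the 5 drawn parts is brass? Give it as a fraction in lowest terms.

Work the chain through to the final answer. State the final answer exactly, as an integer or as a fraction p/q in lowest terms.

21/22

Step 1: cross terms: (-39*-24 - -12*-40)=456, (-12*-4 - 19*-24)=504, (19*31 - -8*-4)=557, (-8*22 - -13*31)=227, (-13*17 - -32*22)=483, (-32*-40 - -39*17)=1943; twice the area = |4170| = 4170; area = 2085; boundary points = 1 + 1 + 1 + 1 + 1 + 1 = 6; strictly interior points = area - boundary/2 + 1 = 2083; answer 2083
Step 2: R1 = 2083; w = 4; total draws C(11,5) = 462; complement C(7,5) = 21; favorable 462 - 21 = 441; P = 21/22; answer 21/22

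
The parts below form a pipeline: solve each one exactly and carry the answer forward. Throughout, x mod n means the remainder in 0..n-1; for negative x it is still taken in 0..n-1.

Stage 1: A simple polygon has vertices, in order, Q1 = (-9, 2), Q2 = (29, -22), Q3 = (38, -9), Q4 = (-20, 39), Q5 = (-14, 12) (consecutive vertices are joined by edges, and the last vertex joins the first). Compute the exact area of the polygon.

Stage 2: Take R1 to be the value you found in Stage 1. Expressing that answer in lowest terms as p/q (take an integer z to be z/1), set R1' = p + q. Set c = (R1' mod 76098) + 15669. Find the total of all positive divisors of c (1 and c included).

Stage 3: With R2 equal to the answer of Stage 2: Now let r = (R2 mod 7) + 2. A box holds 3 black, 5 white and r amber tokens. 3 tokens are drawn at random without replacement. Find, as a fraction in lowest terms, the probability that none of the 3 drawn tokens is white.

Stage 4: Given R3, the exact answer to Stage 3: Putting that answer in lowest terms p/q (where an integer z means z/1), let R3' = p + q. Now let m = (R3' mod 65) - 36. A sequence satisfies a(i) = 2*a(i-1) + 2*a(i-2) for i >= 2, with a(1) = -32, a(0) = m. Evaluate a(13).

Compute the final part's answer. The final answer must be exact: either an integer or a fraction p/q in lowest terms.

-2966528

Stage 1: cross terms: (-9*-22 - 29*2)=140, (29*-9 - 38*-22)=575, (38*39 - -20*-9)=1302, (-20*12 - -14*39)=306, (-14*2 - -9*12)=80; twice the area = |2403| = 2403; area = 2403/2; answer 2403/2
Stage 2: R1 = 2403/2; threaded value p + q = 2405; c = 18074; 18074 = 2 * 7 * 1291; sigma = (1 + 2) * (1 + 7) * (1 + 1291) = 3 * 8 * 1292 = 31008; answer 31008
Stage 3: R2 = 31008; r = 7; total draws C(15,3) = 455; favorable C(10,3) = 120; P = 24/91; answer 24/91
Stage 4: R3 = 24/91; threaded value p + q = 115; m = 14; a(2) = 2*(-32) + 2*(14) = -36; iterating: a(2)=-36, a(3)=-136, a(4)=-344, a(5)=-960, a(6)=-2608, a(7)=-7136, a(8)=-19488, a(9)=-53248, a(10)=-145472, a(11)=-397440, a(12)=-1085824, a(13)=-2966528; answer -2966528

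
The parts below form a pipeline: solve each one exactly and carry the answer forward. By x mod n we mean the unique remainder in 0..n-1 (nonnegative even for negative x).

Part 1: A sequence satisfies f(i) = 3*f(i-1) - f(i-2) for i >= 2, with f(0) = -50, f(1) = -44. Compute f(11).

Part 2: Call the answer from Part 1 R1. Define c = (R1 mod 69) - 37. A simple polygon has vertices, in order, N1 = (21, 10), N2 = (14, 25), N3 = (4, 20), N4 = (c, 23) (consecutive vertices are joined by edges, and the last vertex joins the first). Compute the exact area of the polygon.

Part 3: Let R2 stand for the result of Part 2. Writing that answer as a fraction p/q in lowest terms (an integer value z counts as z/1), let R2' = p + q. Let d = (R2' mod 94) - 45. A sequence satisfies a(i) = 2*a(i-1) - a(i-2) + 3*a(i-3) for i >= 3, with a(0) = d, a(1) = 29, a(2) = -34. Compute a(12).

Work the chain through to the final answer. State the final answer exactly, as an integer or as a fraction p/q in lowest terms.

-121039

Part 1: f(2) = 3*(-44) - 1*(-50) = -82; iterating: f(2)=-82, f(3)=-202, f(4)=-524, f(5)=-1370, f(6)=-3586, f(7)=-9388, f(8)=-24578, f(9)=-64346, f(10)=-168460, f(11)=-441034; answer -441034
Part 2: R1 = -441034; c = -23; cross terms: (21*25 - 14*10)=385, (14*20 - 4*25)=180, (4*23 - -23*20)=552, (-23*10 - 21*23)=-713; twice the area = |404| = 404; area = 202; answer 202
Part 3: R2 = 202; threaded value p + q = 203; d = -30; a(3) = 2*(-34) - 1*(29) + 3*(-30) = -187; iterating: a(3)=-187, a(4)=-253, a(5)=-421, a(6)=-1150, a(7)=-2638, a(8)=-5389, a(9)=-11590, a(10)=-25705, a(11)=-55987, a(12)=-121039; answer -121039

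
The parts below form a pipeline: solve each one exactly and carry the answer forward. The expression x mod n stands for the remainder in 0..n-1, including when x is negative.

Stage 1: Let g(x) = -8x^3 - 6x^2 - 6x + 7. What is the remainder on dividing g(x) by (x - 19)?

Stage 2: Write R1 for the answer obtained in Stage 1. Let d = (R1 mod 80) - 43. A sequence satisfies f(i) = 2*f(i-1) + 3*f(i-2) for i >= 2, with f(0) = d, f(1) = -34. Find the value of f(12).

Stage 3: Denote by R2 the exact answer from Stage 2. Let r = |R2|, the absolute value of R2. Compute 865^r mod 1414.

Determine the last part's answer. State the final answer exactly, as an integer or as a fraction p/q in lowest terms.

Stage 1: remainder = value at the root: -8*(19)^3 - 6*(19)^2 - 6*(19)^1 + 7 = (-54872) + (-2166) + (-114) + (7) = -57145; answer -57145
Stage 2: R1 = -57145; d = 12; f(2) = 2*(-34) + 3*(12) = -32; iterating: f(2)=-32, f(3)=-166, f(4)=-428, f(5)=-1354, f(6)=-3992, f(7)=-12046, f(8)=-36068, f(9)=-108274, f(10)=-324752, f(11)=-974326, f(12)=-2922908; answer -2922908
Stage 3: R2 = -2922908; r = 2922908; squarings mod 1414: 865^1=865, 865^2=219, 865^4=1299, 865^8=499, 865^16=137, 865^32=387, 865^64=1299, 865^128=499, 865^256=137, 865^512=387, 865^1024=1299, 865^2048=499, 865^4096=137, 865^8192=387, 865^16384=1299, 865^32768=499, 865^65536=137, 865^131072=387, 865^262144=1299, 865^524288=499, 865^1048576=137, 865^2097152=387; 865^2922908 = 865^4 * 865^8 * 865^16 * 865^128 * 865^256 * 865^2048 * 865^4096 * 865^32768 * 865^262144 * 865^524288 * 865^2097152 = 499 (mod 1414); answer 499

499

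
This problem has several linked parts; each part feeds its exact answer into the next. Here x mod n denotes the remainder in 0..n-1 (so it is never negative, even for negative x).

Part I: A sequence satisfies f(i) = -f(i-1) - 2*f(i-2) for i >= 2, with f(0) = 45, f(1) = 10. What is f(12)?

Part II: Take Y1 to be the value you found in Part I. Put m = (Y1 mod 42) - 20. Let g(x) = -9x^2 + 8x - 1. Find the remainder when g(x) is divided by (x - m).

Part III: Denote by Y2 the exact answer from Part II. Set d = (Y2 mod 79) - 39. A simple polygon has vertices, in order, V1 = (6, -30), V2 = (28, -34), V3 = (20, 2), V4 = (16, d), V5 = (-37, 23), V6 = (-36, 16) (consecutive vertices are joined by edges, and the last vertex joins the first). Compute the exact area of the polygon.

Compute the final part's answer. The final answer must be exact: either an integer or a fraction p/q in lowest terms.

Part I: f(2) = -1*(10) - 2*(45) = -100; iterating: f(2)=-100, f(3)=80, f(4)=120, f(5)=-280, f(6)=40, f(7)=520, f(8)=-600, f(9)=-440, f(10)=1640, f(11)=-760, f(12)=-2520; answer -2520
Part II: Y1 = -2520; m = -20; remainder = value at the root: -9*(-20)^2 + 8*(-20)^1 - 1 = (-3600) + (-160) + (-1) = -3761; answer -3761
Part III: Y2 = -3761; d = -8; cross terms: (6*-34 - 28*-30)=636, (28*2 - 20*-34)=736, (20*-8 - 16*2)=-192, (16*23 - -37*-8)=72, (-37*16 - -36*23)=236, (-36*-30 - 6*16)=984; twice the area = |2472| = 2472; area = 1236; answer 1236

1236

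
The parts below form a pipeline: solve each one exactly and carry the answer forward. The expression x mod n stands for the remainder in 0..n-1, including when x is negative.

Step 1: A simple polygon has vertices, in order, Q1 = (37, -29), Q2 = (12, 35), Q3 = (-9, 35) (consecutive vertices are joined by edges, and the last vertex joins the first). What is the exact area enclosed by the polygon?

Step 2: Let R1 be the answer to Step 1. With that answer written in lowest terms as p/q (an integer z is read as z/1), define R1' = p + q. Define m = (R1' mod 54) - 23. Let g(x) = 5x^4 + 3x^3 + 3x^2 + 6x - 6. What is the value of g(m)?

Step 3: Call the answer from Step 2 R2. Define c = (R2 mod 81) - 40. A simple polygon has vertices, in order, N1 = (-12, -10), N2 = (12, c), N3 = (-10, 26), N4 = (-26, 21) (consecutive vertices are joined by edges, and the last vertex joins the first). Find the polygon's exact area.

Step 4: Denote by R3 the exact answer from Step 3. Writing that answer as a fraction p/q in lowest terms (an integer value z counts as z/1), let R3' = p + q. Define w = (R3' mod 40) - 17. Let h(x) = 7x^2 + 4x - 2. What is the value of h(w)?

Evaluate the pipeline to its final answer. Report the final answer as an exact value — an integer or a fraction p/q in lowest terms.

478

Step 1: cross terms: (37*35 - 12*-29)=1643, (12*35 - -9*35)=735, (-9*-29 - 37*35)=-1034; twice the area = |1344| = 1344; area = 672; answer 672
Step 2: R1 = 672; threaded value p + q = 673; m = 2; 5*(2)^4 + 3*(2)^3 + 3*(2)^2 + 6*(2)^1 - 6 = (80) + (24) + (12) + (12) + (-6) = 122; answer 122
Step 3: R2 = 122; c = 1; cross terms: (-12*1 - 12*-10)=108, (12*26 - -10*1)=322, (-10*21 - -26*26)=466, (-26*-10 - -12*21)=512; twice the area = |1408| = 1408; area = 704; answer 704
Step 4: R3 = 704; threaded value p + q = 705; w = 8; 7*(8)^2 + 4*(8)^1 - 2 = (448) + (32) + (-2) = 478; answer 478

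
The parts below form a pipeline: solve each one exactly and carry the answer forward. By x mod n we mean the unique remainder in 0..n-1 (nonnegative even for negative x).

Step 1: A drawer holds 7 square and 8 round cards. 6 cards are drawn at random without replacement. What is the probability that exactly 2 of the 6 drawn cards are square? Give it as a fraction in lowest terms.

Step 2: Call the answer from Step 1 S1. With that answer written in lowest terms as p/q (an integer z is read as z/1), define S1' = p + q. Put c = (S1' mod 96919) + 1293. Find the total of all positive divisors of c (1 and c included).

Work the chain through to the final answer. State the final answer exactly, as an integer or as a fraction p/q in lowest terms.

2220

Step 1: total draws C(15,6) = 5005; favorable C(7,2)*C(8,4) = 1470; P = 42/143; answer 42/143
Step 2: S1 = 42/143; threaded value p + q = 185; c = 1478; 1478 = 2 * 739; sigma = (1 + 2) * (1 + 739) = 3 * 740 = 2220; answer 2220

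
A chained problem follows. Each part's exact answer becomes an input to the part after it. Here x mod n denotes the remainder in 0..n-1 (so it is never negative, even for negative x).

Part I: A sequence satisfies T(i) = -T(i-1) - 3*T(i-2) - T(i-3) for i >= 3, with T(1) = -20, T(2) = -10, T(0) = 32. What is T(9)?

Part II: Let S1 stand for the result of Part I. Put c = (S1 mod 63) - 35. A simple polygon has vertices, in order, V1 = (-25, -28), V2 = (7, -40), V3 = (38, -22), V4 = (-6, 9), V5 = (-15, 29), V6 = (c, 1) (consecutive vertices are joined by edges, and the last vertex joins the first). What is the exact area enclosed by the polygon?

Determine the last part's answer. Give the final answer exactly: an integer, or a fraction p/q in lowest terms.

2084

Part I: T(3) = -1*(-10) - 3*(-20) - 1*(32) = 38; iterating: T(3)=38, T(4)=12, T(5)=-116, T(6)=42, T(7)=294, T(8)=-304, T(9)=-620; answer -620
Part II: S1 = -620; c = -25; cross terms: (-25*-40 - 7*-28)=1196, (7*-22 - 38*-40)=1366, (38*9 - -6*-22)=210, (-6*29 - -15*9)=-39, (-15*1 - -25*29)=710, (-25*-28 - -25*1)=725; twice the area = |4168| = 4168; area = 2084; answer 2084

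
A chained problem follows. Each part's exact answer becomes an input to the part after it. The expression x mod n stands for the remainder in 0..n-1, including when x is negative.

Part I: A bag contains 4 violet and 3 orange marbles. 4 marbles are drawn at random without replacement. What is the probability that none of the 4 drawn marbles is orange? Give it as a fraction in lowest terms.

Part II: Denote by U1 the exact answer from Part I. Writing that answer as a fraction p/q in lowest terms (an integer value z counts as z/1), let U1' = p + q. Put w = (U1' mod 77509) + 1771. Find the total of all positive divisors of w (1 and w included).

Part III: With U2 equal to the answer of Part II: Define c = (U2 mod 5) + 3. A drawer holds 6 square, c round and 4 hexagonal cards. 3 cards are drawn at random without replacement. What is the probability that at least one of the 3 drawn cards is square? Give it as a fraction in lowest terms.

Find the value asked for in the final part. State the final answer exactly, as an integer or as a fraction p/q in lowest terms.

251/286

Part I: total draws C(7,4) = 35; favorable C(4,4) = 1; P = 1/35; answer 1/35
Part II: U1 = 1/35; threaded value p + q = 36; w = 1807; 1807 = 13 * 139; sigma = (1 + 13) * (1 + 139) = 14 * 140 = 1960; answer 1960
Part III: U2 = 1960; c = 3; total draws C(13,3) = 286; complement C(7,3) = 35; favorable 286 - 35 = 251; P = 251/286; answer 251/286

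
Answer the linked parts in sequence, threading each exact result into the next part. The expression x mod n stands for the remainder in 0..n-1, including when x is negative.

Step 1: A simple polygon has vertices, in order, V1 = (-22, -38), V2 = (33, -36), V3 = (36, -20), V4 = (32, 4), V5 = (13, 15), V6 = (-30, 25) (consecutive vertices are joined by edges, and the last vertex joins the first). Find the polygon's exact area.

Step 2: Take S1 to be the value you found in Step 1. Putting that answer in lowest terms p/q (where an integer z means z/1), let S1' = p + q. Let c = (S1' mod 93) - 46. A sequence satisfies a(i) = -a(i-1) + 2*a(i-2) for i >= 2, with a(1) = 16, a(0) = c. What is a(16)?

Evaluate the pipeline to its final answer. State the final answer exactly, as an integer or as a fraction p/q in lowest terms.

-546134

Step 1: cross terms: (-22*-36 - 33*-38)=2046, (33*-20 - 36*-36)=636, (36*4 - 32*-20)=784, (32*15 - 13*4)=428, (13*25 - -30*15)=775, (-30*-38 - -22*25)=1690; twice the area = |6359| = 6359; area = 6359/2; answer 6359/2
Step 2: S1 = 6359/2; threaded value p + q = 6361; c = -9; a(2) = -1*(16) + 2*(-9) = -34; iterating: a(2)=-34, a(3)=66, a(4)=-134, a(5)=266, a(6)=-534, a(7)=1066, a(8)=-2134, a(9)=4266, a(10)=-8534, a(11)=17066, a(12)=-34134, a(13)=68266, a(14)=-136534, a(15)=273066, a(16)=-546134; answer -546134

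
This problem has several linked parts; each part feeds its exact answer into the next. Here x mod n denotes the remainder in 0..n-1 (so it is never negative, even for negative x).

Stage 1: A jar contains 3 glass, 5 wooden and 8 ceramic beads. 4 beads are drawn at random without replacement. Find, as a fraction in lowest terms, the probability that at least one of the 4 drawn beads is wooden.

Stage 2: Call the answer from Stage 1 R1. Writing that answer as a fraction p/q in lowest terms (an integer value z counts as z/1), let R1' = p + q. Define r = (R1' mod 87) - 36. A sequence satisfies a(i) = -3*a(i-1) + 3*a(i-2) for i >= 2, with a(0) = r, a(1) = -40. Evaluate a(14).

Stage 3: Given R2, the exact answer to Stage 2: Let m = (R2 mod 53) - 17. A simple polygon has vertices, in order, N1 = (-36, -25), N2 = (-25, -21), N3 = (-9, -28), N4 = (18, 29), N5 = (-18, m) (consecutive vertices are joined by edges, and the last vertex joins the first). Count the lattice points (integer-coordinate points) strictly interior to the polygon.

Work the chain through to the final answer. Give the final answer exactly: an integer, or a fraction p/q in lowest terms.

Stage 1: total draws C(16,4) = 1820; complement C(11,4) = 330; favorable 1820 - 330 = 1490; P = 149/182; answer 149/182
Stage 2: R1 = 149/182; threaded value p + q = 331; r = 34; a(2) = -3*(-40) + 3*(34) = 222; iterating: a(2)=222, a(3)=-786, a(4)=3024, a(5)=-11430, a(6)=43362, a(7)=-164376, a(8)=623214, a(9)=-2362770, a(10)=8957952, a(11)=-33962166, a(12)=128760354, a(13)=-488167560, a(14)=1850783742; answer 1850783742
Stage 3: R2 = 1850783742; m = 34; cross terms: (-36*-21 - -25*-25)=131, (-25*-28 - -9*-21)=511, (-9*29 - 18*-28)=243, (18*34 - -18*29)=1134, (-18*-25 - -36*34)=1674; twice the area = |3693| = 3693; area = 3693/2; boundary points = 1 + 1 + 3 + 1 + 1 = 7; strictly interior points = area - boundary/2 + 1 = 1844; answer 1844

1844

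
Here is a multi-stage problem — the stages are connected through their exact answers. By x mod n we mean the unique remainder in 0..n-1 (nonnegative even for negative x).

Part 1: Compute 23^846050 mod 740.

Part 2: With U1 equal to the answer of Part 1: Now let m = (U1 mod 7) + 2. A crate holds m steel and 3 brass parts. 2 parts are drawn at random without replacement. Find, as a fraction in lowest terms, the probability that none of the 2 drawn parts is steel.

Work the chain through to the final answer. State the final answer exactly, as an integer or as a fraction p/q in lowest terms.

Part 1: squarings mod 740: 23^1=23, 23^2=529, 23^4=121, 23^8=581, 23^16=121, 23^32=581, 23^64=121, 23^128=581, 23^256=121, 23^512=581, 23^1024=121, 23^2048=581, 23^4096=121, 23^8192=581, 23^16384=121, 23^32768=581, 23^65536=121, 23^131072=581, 23^262144=121, 23^524288=581; 23^846050 = 23^2 * 23^32 * 23^64 * 23^128 * 23^2048 * 23^8192 * 23^16384 * 23^32768 * 23^262144 * 23^524288 = 529 (mod 740); answer 529
Part 2: U1 = 529; m = 6; total draws C(9,2) = 36; favorable C(3,2) = 3; P = 1/12; answer 1/12

1/12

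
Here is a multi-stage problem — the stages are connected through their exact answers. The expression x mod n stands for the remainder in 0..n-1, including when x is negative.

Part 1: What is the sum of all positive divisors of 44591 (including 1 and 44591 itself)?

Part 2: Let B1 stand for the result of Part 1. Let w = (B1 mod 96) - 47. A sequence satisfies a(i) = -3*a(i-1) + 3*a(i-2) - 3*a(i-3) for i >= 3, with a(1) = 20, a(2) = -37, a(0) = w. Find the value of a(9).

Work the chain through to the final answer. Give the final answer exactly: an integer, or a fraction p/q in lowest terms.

Part 1: 44591 = 17 * 43 * 61; sigma = (1 + 17) * (1 + 43) * (1 + 61) = 18 * 44 * 62 = 49104; answer 49104
Part 2: B1 = 49104; w = 1; a(3) = -3*(-37) + 3*(20) - 3*(1) = 168; iterating: a(3)=168, a(4)=-675, a(5)=2640, a(6)=-10449, a(7)=41292, a(8)=-163143, a(9)=644652; answer 644652

644652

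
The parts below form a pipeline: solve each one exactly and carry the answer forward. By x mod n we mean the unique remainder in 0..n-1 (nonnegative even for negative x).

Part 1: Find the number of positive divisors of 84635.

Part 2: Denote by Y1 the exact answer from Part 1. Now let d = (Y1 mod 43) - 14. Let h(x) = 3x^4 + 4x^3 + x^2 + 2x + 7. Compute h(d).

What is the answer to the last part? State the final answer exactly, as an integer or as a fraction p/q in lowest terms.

Part 1: 84635 = 5 * 16927; number of divisors = (1+1) * (1+1) = 4; answer 4
Part 2: Y1 = 4; d = -10; 3*(-10)^4 + 4*(-10)^3 + 1*(-10)^2 + 2*(-10)^1 + 7 = (30000) + (-4000) + (100) + (-20) + (7) = 26087; answer 26087

26087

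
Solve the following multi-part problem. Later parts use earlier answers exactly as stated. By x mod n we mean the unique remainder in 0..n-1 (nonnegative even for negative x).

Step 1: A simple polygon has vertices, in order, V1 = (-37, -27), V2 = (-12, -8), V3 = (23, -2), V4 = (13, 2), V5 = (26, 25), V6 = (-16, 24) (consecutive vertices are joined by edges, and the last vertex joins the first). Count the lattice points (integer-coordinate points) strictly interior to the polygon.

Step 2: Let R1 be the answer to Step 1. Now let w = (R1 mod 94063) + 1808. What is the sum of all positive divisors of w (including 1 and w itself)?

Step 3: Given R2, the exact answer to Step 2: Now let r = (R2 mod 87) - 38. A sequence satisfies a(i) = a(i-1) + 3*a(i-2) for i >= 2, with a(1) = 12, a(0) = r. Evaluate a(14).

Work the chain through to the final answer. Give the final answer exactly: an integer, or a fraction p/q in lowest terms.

1074300

Step 1: cross terms: (-37*-8 - -12*-27)=-28, (-12*-2 - 23*-8)=208, (23*2 - 13*-2)=72, (13*25 - 26*2)=273, (26*24 - -16*25)=1024, (-16*-27 - -37*24)=1320; twice the area = |2869| = 2869; area = 2869/2; boundary points = 1 + 1 + 2 + 1 + 1 + 3 = 9; strictly interior points = area - boundary/2 + 1 = 1431; answer 1431
Step 2: R1 = 1431; w = 3239; 3239 = 41 * 79; sigma = (1 + 41) * (1 + 79) = 42 * 80 = 3360; answer 3360
Step 3: R2 = 3360; r = 16; a(2) = 1*(12) + 3*(16) = 60; iterating: a(2)=60, a(3)=96, a(4)=276, a(5)=564, a(6)=1392, a(7)=3084, a(8)=7260, a(9)=16512, a(10)=38292, a(11)=87828, a(12)=202704, a(13)=466188, a(14)=1074300; answer 1074300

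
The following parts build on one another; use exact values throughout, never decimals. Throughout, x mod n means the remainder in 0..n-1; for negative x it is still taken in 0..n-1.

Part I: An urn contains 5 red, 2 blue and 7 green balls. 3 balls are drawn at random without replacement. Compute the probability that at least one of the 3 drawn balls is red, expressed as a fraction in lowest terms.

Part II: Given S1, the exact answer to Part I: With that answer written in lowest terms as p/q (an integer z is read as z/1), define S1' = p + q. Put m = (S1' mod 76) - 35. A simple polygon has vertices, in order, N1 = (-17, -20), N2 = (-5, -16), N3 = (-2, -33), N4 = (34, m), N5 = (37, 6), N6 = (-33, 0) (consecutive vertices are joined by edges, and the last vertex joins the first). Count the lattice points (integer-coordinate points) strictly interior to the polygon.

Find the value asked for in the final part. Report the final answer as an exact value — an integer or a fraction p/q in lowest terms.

Part I: total draws C(14,3) = 364; complement C(9,3) = 84; favorable 364 - 84 = 280; P = 10/13; answer 10/13
Part II: S1 = 10/13; threaded value p + q = 23; m = -12; cross terms: (-17*-16 - -5*-20)=172, (-5*-33 - -2*-16)=133, (-2*-12 - 34*-33)=1146, (34*6 - 37*-12)=648, (37*0 - -33*6)=198, (-33*-20 - -17*0)=660; twice the area = |2957| = 2957; area = 2957/2; boundary points = 4 + 1 + 3 + 3 + 2 + 4 = 17; strictly interior points = area - boundary/2 + 1 = 1471; answer 1471

1471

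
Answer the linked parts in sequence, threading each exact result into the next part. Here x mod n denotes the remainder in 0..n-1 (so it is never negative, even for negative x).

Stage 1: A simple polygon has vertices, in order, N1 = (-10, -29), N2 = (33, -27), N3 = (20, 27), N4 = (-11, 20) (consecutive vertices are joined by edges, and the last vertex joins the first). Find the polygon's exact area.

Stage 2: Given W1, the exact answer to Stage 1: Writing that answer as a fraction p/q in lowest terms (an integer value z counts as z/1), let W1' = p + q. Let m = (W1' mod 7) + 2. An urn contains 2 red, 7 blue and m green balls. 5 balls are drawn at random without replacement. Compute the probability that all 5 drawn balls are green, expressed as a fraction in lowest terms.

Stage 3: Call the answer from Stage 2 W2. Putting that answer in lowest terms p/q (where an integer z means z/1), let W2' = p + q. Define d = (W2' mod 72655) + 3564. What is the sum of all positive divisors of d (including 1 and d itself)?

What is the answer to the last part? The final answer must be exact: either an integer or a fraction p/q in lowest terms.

Stage 1: cross terms: (-10*-27 - 33*-29)=1227, (33*27 - 20*-27)=1431, (20*20 - -11*27)=697, (-11*-29 - -10*20)=519; twice the area = |3874| = 3874; area = 1937; answer 1937
Stage 2: W1 = 1937; threaded value p + q = 1938; m = 8; total draws C(17,5) = 6188; favorable C(8,5) = 56; P = 2/221; answer 2/221
Stage 3: W2 = 2/221; threaded value p + q = 223; d = 3787; 3787 = 7 * 541; sigma = (1 + 7) * (1 + 541) = 8 * 542 = 4336; answer 4336

4336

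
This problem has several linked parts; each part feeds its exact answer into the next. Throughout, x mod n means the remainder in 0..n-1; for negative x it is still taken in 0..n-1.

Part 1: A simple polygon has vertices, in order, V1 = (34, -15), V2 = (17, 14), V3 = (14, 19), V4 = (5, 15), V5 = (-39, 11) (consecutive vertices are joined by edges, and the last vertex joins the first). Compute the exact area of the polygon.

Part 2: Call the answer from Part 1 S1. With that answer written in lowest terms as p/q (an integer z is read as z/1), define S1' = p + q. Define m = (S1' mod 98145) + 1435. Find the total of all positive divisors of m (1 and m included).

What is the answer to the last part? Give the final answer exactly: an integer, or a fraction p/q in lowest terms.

4116

Part 1: cross terms: (34*14 - 17*-15)=731, (17*19 - 14*14)=127, (14*15 - 5*19)=115, (5*11 - -39*15)=640, (-39*-15 - 34*11)=211; twice the area = |1824| = 1824; area = 912; answer 912
Part 2: S1 = 912; threaded value p + q = 913; m = 2348; 2348 = 2^2 * 587; sigma = (1 + 2 + 4) * (1 + 587) = 7 * 588 = 4116; answer 4116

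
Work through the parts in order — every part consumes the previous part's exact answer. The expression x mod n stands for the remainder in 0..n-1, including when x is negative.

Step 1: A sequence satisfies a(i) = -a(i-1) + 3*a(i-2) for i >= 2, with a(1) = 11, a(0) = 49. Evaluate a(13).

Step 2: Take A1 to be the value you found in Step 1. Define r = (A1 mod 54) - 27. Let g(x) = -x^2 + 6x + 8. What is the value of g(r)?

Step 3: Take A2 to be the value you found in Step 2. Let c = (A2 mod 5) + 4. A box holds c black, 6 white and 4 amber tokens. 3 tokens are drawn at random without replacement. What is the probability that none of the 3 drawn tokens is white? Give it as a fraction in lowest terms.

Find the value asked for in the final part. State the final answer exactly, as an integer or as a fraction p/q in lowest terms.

12/65

Step 1: a(2) = -1*(11) + 3*(49) = 136; iterating: a(2)=136, a(3)=-103, a(4)=511, a(5)=-820, a(6)=2353, a(7)=-4813, a(8)=11872, a(9)=-26311, a(10)=61927, a(11)=-140860, a(12)=326641, a(13)=-749221; answer -749221
Step 2: A1 = -749221; r = 2; -1*(2)^2 + 6*(2)^1 + 8 = (-4) + (12) + (8) = 16; answer 16
Step 3: A2 = 16; c = 5; total draws C(15,3) = 455; favorable C(9,3) = 84; P = 12/65; answer 12/65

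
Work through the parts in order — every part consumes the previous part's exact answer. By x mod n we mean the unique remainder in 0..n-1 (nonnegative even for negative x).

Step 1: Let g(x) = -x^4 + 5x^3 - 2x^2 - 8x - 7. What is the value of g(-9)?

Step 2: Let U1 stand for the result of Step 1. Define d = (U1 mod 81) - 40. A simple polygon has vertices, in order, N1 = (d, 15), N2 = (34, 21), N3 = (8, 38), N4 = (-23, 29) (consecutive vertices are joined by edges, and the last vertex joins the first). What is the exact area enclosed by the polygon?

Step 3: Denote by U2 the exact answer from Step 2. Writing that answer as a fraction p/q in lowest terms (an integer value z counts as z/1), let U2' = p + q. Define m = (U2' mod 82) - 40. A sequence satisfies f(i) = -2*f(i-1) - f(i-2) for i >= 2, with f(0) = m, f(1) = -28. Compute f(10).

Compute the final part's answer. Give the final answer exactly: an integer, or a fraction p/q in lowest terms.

Step 1: -1*(-9)^4 + 5*(-9)^3 - 2*(-9)^2 - 8*(-9)^1 - 7 = (-6561) + (-3645) + (-162) + (72) + (-7) = -10303; answer -10303
Step 2: U1 = -10303; d = 25; cross terms: (25*21 - 34*15)=15, (34*38 - 8*21)=1124, (8*29 - -23*38)=1106, (-23*15 - 25*29)=-1070; twice the area = |1175| = 1175; area = 1175/2; answer 1175/2
Step 3: U2 = 1175/2; threaded value p + q = 1177; m = -11; f(2) = -2*(-28) - 1*(-11) = 67; iterating: f(2)=67, f(3)=-106, f(4)=145, f(5)=-184, f(6)=223, f(7)=-262, f(8)=301, f(9)=-340, f(10)=379; answer 379

379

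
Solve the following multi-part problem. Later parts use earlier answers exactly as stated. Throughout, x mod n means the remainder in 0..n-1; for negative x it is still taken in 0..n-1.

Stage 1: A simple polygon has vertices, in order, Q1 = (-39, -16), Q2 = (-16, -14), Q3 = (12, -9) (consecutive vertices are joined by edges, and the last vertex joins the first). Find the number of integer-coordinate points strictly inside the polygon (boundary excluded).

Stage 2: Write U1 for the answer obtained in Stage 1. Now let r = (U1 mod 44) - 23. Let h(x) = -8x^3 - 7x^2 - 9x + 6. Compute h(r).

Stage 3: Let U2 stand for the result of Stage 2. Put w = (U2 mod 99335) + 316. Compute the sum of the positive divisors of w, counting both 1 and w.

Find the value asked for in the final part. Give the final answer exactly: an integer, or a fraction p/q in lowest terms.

Stage 1: cross terms: (-39*-14 - -16*-16)=290, (-16*-9 - 12*-14)=312, (12*-16 - -39*-9)=-543; twice the area = |59| = 59; area = 59/2; boundary points = 1 + 1 + 1 = 3; strictly interior points = area - boundary/2 + 1 = 29; answer 29
Stage 2: U1 = 29; r = 6; -8*(6)^3 - 7*(6)^2 - 9*(6)^1 + 6 = (-1728) + (-252) + (-54) + (6) = -2028; answer -2028
Stage 3: U2 = -2028; w = 97623; 97623 = 3^2 * 10847; sigma = (1 + 3 + 9) * (1 + 10847) = 13 * 10848 = 141024; answer 141024

141024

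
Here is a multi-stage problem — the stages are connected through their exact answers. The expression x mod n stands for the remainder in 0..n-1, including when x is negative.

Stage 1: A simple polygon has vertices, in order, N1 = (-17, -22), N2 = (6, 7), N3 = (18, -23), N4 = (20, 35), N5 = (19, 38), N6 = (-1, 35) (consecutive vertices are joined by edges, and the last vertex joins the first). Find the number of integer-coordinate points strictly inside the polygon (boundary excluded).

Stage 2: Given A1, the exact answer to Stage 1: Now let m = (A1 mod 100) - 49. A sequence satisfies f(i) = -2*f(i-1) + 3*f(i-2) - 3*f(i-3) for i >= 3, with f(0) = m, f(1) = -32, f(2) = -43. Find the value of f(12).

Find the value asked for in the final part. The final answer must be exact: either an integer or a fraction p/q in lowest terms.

Stage 1: cross terms: (-17*7 - 6*-22)=13, (6*-23 - 18*7)=-264, (18*35 - 20*-23)=1090, (20*38 - 19*35)=95, (19*35 - -1*38)=703, (-1*-22 - -17*35)=617; twice the area = |2254| = 2254; area = 1127; boundary points = 1 + 6 + 2 + 1 + 1 + 1 = 12; strictly interior points = area - boundary/2 + 1 = 1122; answer 1122
Stage 2: A1 = 1122; m = -27; f(3) = -2*(-43) + 3*(-32) - 3*(-27) = 71; iterating: f(3)=71, f(4)=-175, f(5)=692, f(6)=-2122, f(7)=6845, f(8)=-22132, f(9)=71165, f(10)=-229261, f(11)=738413, f(12)=-2378104; answer -2378104

-2378104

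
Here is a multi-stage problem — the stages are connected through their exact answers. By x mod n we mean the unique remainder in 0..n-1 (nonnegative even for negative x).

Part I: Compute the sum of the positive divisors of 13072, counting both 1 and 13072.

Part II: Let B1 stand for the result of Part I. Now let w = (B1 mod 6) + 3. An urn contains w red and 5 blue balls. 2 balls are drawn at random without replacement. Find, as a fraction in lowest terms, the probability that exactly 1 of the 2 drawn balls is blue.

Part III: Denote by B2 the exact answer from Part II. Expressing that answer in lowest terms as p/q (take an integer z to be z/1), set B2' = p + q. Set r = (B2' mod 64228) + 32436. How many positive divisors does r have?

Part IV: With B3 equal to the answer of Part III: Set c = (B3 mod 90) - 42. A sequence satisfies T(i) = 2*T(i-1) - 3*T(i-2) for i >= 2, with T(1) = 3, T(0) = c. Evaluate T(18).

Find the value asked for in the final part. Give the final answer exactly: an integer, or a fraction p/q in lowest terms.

-531090

Part I: 13072 = 2^4 * 19 * 43; sigma = (1 + 2 + 4 + 8 + 16) * (1 + 19) * (1 + 43) = 31 * 20 * 44 = 27280; answer 27280
Part II: B1 = 27280; w = 7; total draws C(12,2) = 66; favorable C(5,1)*C(7,1) = 35; P = 35/66; answer 35/66
Part III: B2 = 35/66; threaded value p + q = 101; r = 32537; 32537 is prime, so its only divisors are 1 and 32537; count = 2; answer 2
Part IV: B3 = 2; c = -40; T(2) = 2*(3) - 3*(-40) = 126; iterating: T(2)=126, T(3)=243, T(4)=108, T(5)=-513, T(6)=-1350, T(7)=-1161, T(8)=1728, T(9)=6939, T(10)=8694, T(11)=-3429, T(12)=-32940, T(13)=-55593, T(14)=-12366, T(15)=142047, T(16)=321192, T(17)=216243, T(18)=-531090; answer -531090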